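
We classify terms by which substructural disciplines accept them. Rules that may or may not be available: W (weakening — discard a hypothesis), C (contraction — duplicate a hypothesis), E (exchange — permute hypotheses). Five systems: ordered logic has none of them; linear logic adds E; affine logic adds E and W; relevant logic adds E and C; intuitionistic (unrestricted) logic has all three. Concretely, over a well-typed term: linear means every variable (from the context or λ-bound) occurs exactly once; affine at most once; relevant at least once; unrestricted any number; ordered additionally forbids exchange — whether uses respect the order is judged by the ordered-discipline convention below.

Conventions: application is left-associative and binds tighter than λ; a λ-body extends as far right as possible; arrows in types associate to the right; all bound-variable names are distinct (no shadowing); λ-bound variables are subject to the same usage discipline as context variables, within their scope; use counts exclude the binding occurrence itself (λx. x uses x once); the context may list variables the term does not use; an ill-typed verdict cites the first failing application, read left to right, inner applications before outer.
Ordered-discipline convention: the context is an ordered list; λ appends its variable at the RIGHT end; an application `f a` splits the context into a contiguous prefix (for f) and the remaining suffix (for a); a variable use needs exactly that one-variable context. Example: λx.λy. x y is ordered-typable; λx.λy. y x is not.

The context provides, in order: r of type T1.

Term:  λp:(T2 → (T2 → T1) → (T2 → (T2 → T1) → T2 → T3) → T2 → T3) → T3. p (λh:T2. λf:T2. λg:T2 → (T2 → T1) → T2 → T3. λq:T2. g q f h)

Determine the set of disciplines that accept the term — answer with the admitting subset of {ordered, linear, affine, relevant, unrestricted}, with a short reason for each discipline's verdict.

accepted by: none
variable uses: r: 0; p (λ-bound): 1; h (λ-bound): 1; f (λ-bound): 1; g (λ-bound): 1; q (λ-bound): 1
order of uses: p, g, q, f, h
typing: ill-typed: an argument T2 mismatches the expected T2 → T1
ordered: ✗ — the type mismatch rejects it
linear: ✗ — not simply typable
affine: ✗ — fails simple typing
relevant: ✗ — a type mismatch blocks all five
unrestricted: ✗ — the type mismatch rejects it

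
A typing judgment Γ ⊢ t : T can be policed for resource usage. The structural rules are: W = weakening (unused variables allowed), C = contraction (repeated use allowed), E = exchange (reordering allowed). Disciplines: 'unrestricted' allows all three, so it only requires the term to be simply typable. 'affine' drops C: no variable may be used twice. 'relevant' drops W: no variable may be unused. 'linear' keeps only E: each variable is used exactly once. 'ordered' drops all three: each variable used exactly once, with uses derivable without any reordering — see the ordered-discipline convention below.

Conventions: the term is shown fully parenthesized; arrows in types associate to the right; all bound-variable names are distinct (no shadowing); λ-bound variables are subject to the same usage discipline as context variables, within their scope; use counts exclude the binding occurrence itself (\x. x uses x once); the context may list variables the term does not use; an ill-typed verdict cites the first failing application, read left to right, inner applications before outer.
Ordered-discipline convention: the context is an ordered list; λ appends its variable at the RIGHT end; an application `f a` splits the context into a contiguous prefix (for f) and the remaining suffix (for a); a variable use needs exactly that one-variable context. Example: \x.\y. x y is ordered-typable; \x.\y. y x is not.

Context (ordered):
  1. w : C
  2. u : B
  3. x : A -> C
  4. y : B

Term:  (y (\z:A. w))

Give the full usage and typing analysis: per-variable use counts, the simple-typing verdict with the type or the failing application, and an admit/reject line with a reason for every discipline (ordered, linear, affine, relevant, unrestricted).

variable uses: w=1; u=0; x=0; y=1; z (bound)=0
left-to-right use order: y, w
typing: ill-typed: non-arrow in function slot: B
ordered: ✗ — fails simple typing
linear: ✗ — a type mismatch blocks all five
affine: ✗ — the type mismatch rejects it
relevant: ✗ — not simply typable
unrestricted: ✗ — fails simple typing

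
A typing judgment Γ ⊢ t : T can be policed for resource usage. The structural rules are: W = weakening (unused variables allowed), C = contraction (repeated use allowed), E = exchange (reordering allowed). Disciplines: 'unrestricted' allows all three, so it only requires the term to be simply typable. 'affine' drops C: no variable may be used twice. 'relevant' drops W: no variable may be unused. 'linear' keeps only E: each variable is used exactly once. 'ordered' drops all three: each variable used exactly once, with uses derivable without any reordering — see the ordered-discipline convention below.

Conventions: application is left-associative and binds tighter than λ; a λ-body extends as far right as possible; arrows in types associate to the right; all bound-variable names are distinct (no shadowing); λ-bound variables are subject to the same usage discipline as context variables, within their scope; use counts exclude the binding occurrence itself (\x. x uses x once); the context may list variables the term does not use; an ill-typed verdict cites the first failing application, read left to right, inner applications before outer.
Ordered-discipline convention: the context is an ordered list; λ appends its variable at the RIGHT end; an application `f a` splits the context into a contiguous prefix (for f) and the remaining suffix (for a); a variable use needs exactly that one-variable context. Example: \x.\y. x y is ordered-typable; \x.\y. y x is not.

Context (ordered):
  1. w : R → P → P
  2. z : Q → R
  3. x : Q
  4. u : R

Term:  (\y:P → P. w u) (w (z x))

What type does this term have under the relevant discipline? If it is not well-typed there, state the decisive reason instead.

not well-typed under relevant — y never used (weakening)
counts: w: 2×; z: 1×; x: 1×; u: 1×; y (bound): 0×
order of uses: w, u, w, z, x
typing: ✓ — P → P
per-discipline verdicts: ordered ✗ · linear ✗ · affine ✗ · relevant ✗ · unrestricted ✓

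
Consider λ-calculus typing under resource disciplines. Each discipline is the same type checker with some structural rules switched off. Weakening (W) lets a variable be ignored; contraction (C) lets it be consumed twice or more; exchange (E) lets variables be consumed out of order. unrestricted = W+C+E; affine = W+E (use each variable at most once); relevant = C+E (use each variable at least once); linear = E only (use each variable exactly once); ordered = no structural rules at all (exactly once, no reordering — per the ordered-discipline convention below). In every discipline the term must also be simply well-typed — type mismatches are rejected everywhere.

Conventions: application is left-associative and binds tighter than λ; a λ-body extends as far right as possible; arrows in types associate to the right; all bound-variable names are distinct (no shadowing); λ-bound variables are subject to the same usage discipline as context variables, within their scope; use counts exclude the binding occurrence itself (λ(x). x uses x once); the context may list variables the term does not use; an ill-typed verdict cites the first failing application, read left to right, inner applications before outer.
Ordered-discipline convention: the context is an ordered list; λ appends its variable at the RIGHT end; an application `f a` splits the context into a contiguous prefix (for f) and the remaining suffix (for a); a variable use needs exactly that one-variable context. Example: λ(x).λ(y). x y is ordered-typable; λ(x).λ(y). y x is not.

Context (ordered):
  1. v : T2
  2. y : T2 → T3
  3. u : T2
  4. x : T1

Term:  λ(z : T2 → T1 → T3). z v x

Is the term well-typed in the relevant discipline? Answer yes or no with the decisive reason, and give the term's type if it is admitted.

no — y, u left unused
use counts: v ×1, y ×0, u ×0, x ×1, z (λ-bound) ×1
order of uses: z, v, x
typing: ✓ — (T2 → T1 → T3) → T3
all disciplines: ordered ✗ | linear ✗ | affine ✓ | relevant ✗ | unrestricted ✓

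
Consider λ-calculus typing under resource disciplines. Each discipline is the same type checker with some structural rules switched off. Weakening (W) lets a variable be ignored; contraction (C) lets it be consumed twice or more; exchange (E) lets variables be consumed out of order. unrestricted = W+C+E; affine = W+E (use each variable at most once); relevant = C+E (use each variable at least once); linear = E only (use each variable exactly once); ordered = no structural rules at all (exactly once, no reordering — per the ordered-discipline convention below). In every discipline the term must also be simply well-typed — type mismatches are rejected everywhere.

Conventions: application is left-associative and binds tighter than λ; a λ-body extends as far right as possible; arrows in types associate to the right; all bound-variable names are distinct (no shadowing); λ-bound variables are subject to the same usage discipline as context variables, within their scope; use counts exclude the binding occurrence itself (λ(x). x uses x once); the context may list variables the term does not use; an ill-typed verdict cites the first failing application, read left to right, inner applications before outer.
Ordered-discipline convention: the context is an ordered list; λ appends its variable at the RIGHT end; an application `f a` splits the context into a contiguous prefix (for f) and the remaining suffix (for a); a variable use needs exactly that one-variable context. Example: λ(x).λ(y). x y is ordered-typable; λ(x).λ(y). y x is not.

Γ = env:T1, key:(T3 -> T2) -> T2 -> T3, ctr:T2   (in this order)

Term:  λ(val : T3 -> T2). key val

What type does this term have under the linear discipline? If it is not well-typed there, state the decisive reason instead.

not well-typed under linear — env, ctr left unused
usage: env=0; key=1; ctr=0; val (λ-bound)=1
uses in reading order: key, val
typing: well-typed at (T3 -> T2) -> T2 -> T3
all disciplines: ordered ✗; linear ✗; affine ✓; relevant ✗; unrestricted ✓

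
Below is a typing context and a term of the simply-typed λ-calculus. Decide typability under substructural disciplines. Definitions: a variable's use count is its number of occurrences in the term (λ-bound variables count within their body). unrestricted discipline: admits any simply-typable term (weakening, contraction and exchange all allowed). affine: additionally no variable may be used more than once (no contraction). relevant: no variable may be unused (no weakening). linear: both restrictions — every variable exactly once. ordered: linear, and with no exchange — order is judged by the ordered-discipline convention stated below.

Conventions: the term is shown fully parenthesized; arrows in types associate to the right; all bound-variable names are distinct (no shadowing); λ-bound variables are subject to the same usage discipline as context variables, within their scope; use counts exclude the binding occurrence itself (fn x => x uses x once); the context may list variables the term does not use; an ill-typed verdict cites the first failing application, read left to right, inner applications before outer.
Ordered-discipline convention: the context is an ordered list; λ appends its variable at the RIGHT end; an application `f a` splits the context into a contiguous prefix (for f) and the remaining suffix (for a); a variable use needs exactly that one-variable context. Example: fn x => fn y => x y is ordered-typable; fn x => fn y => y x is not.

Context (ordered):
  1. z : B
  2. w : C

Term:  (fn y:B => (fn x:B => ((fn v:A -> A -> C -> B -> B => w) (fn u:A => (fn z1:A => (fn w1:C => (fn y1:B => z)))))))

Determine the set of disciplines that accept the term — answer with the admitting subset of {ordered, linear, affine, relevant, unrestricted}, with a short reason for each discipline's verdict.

admitted in: affine, unrestricted
variable uses: z: 1, w: 1, y (bound): 0, x (bound): 0, v (bound): 0, u (bound): 0, z1 (bound): 0, w1 (bound): 0, y1 (bound): 0
use order (left to right): w, z
typing: the term checks, with type B -> B -> C
ordered: ✗, y, x, v, u, z1, w1, y1 never used (weakening)
linear: ✗, y, x, v, u, z1, w1, y1 never used (weakening)
affine: ✓, none of z, w, y, x, v, u, z1, w1, y1 used more than once
relevant: ✗, y, x, v, u, z1, w1, y1 never used (weakening)
unrestricted: ✓, simply typable at B -> B -> C; W, C, E all held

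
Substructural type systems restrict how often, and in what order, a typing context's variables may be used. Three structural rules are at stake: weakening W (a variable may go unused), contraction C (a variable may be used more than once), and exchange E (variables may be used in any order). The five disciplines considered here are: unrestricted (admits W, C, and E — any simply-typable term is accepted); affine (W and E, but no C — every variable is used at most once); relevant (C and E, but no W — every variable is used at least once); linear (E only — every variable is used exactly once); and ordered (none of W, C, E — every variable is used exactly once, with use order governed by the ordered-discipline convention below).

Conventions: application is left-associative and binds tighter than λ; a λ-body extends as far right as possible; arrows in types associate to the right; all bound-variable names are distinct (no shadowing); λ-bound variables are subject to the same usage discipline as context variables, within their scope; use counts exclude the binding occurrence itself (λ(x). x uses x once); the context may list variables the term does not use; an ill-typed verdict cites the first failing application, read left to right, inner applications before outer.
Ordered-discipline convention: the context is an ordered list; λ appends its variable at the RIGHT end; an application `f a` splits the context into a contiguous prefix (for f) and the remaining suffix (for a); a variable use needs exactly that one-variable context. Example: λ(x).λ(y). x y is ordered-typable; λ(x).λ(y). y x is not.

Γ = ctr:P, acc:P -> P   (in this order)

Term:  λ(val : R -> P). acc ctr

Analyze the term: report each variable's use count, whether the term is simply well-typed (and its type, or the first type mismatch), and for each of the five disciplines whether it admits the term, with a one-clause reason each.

counts: ctr: 1×, acc: 1×, val (λ-bound): 0×
order of uses: acc, ctr
typing: ✓ — (R -> P) -> P
ordered ✗ (needs weakening: val unused)
linear ✗ (needs weakening: val unused)
affine ✓ (none of ctr, acc, val used more than once)
relevant ✗ (needs weakening: val unused)
unrestricted ✓ (typability at (R -> P) -> P is all that's needed)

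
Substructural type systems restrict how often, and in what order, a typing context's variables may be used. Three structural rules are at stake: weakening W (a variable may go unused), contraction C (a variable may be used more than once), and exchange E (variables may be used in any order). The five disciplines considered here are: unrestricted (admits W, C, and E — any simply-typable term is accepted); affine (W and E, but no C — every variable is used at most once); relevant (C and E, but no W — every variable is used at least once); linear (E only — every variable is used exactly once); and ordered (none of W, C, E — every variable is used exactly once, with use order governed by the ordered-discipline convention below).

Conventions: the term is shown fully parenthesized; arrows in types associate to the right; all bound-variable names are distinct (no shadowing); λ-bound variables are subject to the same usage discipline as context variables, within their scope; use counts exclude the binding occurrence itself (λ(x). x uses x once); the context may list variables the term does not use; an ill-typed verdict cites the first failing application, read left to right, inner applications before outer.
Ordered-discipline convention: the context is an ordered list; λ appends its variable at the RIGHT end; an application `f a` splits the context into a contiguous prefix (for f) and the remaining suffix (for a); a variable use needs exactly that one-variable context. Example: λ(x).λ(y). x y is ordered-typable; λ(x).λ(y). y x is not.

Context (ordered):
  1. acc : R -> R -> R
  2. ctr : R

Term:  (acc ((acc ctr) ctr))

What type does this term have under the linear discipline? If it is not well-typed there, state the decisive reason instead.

not well-typed under linear — needs contraction — acc ×2, ctr ×2
use counts: acc: 2, ctr: 2
order of uses: acc, acc, ctr, ctr
typing: well-typed at R -> R
per-discipline verdicts: ordered ✗; linear ✗; affine ✗; relevant ✓; unrestricted ✓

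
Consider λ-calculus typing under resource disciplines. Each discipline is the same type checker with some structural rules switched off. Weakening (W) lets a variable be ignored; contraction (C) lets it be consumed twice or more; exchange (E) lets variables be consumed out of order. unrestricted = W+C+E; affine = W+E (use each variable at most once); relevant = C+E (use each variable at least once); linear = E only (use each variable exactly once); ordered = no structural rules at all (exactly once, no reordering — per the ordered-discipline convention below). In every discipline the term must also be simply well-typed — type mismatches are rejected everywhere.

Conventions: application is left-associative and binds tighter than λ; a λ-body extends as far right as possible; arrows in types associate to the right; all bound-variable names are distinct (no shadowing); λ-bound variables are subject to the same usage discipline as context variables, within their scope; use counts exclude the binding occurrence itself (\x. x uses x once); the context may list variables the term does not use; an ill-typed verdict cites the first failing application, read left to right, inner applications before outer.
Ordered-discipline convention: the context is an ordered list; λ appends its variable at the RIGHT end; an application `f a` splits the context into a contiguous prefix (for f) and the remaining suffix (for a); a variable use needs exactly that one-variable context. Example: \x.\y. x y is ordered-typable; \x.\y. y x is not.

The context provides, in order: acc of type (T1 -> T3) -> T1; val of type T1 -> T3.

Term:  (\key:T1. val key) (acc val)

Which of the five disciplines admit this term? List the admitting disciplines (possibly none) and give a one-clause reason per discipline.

admitting disciplines: relevant, unrestricted
variable uses: acc: 1, val: 2, key (λ-bound): 1
uses in reading order: val, key, acc, val
typing: well-typed — term : T3
ordered: ✗, needs contraction — val ×2
linear: ✗, needs contraction — val ×2
affine: ✗, needs contraction — val ×2
relevant: ✓, none of acc, val, key goes unused
unrestricted: ✓, type-checks (T3) and nothing is barred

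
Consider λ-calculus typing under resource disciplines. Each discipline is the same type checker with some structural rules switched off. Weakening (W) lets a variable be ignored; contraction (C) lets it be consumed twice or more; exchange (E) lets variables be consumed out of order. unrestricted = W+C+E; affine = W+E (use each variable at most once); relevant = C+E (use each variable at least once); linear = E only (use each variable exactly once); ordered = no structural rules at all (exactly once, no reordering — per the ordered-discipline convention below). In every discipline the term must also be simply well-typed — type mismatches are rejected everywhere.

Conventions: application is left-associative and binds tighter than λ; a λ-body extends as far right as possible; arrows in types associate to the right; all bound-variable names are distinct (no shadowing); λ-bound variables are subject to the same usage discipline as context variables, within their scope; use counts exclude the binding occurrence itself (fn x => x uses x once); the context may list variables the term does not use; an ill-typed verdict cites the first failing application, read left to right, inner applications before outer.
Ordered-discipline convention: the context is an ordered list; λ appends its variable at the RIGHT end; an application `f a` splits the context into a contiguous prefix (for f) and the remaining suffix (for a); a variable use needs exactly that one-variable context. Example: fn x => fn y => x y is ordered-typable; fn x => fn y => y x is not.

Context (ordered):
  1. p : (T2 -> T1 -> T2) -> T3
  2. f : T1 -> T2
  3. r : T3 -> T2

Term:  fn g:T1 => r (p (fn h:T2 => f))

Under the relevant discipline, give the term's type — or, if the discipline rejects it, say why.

not well-typed under relevant — needs weakening: g, h unused
usage: p: 1; f: 1; r: 1; g [bound]: 0; h [bound]: 0
left-to-right use order: r, p, f
typing: ✓ — T1 -> T2
across the five disciplines: ordered ✗ | linear ✗ | affine ✓ | relevant ✗ | unrestricted ✓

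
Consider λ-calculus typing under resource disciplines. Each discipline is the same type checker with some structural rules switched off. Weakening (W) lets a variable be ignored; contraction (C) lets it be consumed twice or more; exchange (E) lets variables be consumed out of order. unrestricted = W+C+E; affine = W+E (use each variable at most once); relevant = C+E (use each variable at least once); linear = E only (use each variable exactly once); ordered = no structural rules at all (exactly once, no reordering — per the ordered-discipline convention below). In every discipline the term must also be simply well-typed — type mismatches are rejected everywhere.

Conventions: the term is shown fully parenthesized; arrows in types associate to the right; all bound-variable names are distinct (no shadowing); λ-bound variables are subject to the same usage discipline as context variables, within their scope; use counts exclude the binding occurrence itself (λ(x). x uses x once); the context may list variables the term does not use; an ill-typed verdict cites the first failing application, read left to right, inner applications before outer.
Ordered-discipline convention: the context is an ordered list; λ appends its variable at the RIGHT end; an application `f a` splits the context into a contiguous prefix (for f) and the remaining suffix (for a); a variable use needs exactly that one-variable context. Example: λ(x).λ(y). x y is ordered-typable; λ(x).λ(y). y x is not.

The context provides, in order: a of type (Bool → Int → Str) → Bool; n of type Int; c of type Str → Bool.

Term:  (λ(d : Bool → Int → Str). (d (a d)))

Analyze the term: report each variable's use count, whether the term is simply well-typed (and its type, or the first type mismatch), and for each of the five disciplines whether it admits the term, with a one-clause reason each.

variable uses: a ×1; n ×0; c ×0; d [bound] ×2
order of uses: d, a, d
typing: the term checks, with type (Bool → Int → Str) → Int → Str
ordered ✗ (repeated use of d ×2; n, c left unused)
linear ✗ (repeated use of d ×2; n, c left unused)
affine ✗ (repeated use of d ×2)
relevant ✗ (n, c left unused)
unrestricted ✓ (simply typable at (Bool → Int → Str) → Int → Str; W, C, E all held)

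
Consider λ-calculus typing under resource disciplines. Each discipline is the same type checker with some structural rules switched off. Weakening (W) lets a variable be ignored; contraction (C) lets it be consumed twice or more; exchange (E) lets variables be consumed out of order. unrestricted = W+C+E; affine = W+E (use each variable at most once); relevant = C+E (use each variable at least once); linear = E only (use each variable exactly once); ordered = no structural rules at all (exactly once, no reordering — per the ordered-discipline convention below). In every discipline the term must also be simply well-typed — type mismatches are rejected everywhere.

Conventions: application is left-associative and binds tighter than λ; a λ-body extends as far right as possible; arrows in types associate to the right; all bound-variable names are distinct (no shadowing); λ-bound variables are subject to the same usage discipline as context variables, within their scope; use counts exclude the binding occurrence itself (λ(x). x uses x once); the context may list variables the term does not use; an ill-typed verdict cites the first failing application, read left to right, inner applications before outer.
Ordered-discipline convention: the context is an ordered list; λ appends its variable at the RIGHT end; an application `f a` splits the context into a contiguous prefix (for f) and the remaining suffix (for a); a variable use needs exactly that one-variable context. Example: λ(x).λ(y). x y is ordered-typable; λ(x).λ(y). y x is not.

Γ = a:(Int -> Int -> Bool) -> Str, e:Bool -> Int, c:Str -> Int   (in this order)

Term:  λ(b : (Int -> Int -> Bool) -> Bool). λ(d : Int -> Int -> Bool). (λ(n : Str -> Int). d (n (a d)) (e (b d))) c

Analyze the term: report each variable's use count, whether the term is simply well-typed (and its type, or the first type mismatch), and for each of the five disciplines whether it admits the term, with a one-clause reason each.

usage: a=1; e=1; c=1; b (bound)=1; d (bound)=3; n (bound)=1
uses in reading order: d, n, a, d, e, b, d, c
typing: the term checks, with type ((Int -> Int -> Bool) -> Bool) -> (Int -> Int -> Bool) -> Bool
ordered: ✗ — repeated use of d ×3
linear: ✗ — repeated use of d ×3
affine: ✗ — repeated use of d ×3
relevant: ✓ — none of a, e, c, b, d, n goes unused
unrestricted: ✓ — well-typed at ((Int -> Int -> Bool) -> Bool) -> (Int -> Int -> Bool) -> Bool; no restrictions here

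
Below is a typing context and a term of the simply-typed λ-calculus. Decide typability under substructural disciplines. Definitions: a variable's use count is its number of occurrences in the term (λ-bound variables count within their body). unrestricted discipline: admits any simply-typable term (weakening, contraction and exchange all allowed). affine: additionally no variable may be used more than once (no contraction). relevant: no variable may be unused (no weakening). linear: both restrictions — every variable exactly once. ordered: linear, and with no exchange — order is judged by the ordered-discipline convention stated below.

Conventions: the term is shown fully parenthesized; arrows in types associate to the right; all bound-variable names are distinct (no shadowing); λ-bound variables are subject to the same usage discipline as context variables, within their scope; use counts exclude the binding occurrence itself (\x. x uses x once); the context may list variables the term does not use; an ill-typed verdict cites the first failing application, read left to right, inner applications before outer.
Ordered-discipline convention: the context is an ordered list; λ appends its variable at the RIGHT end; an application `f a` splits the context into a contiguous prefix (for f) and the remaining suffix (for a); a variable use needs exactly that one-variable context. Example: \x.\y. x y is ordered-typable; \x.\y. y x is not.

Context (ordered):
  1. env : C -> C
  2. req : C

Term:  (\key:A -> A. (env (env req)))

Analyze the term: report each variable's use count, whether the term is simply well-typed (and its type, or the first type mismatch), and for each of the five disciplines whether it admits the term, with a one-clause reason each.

counts: env ×2; req ×1; key (λ-bound) ×0
use order (left to right): env, env, req
typing: the term checks, with type (A -> A) -> C
ordered ✗ (uses contraction: env ×2; key never used (weakening))
linear ✗ (uses contraction: env ×2; key never used (weakening))
affine ✗ (uses contraction: env ×2)
relevant ✗ (key never used (weakening))
unrestricted ✓ (well-typed at (A -> A) -> C; no restrictions here)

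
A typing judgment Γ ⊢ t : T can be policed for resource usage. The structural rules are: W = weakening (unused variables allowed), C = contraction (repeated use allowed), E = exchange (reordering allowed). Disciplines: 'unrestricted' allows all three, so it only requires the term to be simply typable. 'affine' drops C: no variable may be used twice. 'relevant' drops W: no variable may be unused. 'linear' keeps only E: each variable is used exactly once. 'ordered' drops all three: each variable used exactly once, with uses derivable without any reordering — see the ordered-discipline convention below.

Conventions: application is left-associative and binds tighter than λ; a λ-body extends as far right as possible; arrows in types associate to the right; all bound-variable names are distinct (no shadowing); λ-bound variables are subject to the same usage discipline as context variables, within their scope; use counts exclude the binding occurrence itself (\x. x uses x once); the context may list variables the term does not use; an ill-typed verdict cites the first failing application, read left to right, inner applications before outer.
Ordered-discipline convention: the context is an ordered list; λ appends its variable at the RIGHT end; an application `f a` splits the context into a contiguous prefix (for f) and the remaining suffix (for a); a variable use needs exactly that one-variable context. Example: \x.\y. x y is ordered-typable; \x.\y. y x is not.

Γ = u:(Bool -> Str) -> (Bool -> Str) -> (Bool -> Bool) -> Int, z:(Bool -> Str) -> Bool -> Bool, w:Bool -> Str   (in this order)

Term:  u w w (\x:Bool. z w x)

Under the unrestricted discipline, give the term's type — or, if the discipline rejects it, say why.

term : Int
counts: u: 1×; z: 1×; w: 3×; x (bound): 1×
use order (left to right): u, w, w, z, w, x
typing: the term checks, with type Int
all disciplines: ordered ✗, linear ✗, affine ✗, relevant ✓, unrestricted ✓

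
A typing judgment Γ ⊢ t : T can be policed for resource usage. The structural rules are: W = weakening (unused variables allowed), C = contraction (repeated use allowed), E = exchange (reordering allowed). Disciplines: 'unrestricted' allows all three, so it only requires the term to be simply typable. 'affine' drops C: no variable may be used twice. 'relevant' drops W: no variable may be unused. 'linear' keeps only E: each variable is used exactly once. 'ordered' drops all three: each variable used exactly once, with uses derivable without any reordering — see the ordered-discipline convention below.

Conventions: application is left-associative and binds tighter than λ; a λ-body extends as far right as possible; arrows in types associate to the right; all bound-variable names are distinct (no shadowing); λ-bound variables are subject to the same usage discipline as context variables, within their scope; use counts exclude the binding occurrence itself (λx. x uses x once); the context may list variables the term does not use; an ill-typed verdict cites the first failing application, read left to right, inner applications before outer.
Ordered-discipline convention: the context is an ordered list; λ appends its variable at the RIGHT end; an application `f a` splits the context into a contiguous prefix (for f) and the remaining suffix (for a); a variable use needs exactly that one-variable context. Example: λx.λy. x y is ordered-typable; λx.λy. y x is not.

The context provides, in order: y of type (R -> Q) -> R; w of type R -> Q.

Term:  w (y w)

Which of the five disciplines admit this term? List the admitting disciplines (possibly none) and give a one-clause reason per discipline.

accepted by: relevant, unrestricted
usage: y=1, w=2
order of uses: w, y, w
typing: well-typed — term : Q
ordered ✗ (w ×2 used more than once (contraction))
linear ✗ (w ×2 used more than once (contraction))
affine ✗ (w ×2 used more than once (contraction))
relevant ✓ (every one of y, w appears)
unrestricted ✓ (simply typable at Q; W, C, E all held)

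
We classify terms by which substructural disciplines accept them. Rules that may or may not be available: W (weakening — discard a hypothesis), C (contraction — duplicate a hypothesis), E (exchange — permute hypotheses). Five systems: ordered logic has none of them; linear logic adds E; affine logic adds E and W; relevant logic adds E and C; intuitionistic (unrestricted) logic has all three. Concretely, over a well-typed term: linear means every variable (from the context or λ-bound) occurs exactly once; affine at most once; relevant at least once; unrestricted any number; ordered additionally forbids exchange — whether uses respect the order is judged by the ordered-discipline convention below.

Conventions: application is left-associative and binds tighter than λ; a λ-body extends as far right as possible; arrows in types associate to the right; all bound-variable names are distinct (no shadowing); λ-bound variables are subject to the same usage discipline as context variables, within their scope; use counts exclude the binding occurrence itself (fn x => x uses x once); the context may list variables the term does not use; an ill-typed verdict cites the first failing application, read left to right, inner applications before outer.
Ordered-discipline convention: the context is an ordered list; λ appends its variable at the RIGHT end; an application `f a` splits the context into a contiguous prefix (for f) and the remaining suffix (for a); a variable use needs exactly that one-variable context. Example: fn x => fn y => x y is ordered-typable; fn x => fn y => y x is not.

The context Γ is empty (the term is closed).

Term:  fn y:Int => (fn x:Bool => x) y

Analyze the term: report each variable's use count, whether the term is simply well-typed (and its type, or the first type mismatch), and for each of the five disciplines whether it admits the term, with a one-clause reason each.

counts: y [bound]: 1, x [bound]: 1
uses in reading order: x, y
typing: ill-typed: argument of type Int where Bool is required
ordered: ✗ — the type mismatch rejects it
linear: ✗ — not simply typable
affine: ✗ — fails simple typing
relevant: ✗ — a type mismatch blocks all five
unrestricted: ✗ — the type mismatch rejects it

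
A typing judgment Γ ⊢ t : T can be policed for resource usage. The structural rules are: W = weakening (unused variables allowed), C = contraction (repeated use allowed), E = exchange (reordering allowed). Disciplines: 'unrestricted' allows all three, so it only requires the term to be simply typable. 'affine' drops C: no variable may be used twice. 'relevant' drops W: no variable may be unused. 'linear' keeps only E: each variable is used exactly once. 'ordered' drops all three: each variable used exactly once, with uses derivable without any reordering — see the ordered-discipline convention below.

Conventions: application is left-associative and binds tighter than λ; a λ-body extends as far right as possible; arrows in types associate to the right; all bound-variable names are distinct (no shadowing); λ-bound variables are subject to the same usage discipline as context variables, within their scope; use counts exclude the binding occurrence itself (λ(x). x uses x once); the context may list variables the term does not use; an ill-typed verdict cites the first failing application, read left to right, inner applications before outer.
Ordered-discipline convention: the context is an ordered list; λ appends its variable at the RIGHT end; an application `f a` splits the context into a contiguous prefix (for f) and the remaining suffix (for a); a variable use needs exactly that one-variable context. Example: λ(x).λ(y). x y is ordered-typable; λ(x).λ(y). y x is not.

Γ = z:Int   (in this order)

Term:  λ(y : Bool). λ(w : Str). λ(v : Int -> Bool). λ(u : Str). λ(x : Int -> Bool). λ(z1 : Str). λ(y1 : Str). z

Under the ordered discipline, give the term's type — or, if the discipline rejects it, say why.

not well-typed under ordered — unused: y, w, v, u, x, z1, y1 — weakening required
use counts: z=1, y (λ-bound)=0, w (λ-bound)=0, v (λ-bound)=0, u (λ-bound)=0, x (λ-bound)=0, z1 (λ-bound)=0, y1 (λ-bound)=0
left-to-right use order: z
typing: well-typed at Bool -> Str -> (Int -> Bool) -> Str -> (Int -> Bool) -> Str -> Str -> Int
across the five disciplines: ordered ✗, linear ✗, affine ✓, relevant ✗, unrestricted ✓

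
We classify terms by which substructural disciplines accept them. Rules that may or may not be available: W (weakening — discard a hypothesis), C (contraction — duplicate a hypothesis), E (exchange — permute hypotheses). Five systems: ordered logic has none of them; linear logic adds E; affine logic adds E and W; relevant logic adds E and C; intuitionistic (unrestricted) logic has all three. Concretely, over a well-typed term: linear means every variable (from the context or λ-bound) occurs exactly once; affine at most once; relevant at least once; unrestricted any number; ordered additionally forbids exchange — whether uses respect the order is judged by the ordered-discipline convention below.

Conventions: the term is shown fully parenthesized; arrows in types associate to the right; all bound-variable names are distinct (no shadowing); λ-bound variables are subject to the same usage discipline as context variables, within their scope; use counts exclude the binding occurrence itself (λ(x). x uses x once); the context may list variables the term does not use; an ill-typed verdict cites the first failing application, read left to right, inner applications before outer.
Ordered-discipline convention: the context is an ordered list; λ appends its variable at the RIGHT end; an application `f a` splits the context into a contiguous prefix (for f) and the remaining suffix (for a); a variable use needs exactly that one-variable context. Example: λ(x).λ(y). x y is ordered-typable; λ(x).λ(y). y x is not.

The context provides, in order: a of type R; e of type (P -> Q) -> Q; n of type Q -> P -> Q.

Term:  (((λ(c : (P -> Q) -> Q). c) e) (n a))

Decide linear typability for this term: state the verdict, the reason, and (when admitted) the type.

no — fails simple typing
variable uses: a ×1, e ×1, n ×1, c [bound] ×1
left-to-right use order: c, e, n, a
typing: ill-typed: a function awaiting Q gets R
across the five disciplines: ordered ✗; linear ✗; affine ✗; relevant ✗; unrestricted ✗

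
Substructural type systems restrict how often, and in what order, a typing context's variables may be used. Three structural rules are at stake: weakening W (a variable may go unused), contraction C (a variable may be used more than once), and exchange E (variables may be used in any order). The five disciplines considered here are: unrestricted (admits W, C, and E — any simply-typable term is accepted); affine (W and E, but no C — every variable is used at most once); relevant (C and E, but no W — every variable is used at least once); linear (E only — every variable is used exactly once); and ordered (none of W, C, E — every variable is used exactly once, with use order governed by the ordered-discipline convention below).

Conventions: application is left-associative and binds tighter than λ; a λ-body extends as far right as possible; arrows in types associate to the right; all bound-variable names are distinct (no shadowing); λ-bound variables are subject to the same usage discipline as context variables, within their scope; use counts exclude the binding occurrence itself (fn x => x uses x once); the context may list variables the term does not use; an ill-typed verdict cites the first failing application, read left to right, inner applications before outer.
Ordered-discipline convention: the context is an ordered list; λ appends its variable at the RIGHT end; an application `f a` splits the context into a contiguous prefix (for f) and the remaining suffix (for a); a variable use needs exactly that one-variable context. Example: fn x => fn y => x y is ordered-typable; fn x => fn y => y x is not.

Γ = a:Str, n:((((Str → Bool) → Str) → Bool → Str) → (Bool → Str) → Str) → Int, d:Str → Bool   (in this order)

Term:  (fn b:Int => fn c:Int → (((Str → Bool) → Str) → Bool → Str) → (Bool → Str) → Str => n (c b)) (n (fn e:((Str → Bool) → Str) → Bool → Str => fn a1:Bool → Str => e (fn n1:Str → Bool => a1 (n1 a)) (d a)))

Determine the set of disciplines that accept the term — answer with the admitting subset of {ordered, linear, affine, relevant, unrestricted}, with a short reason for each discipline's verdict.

admitted in: relevant, unrestricted
variable uses: a: 2×; n: 2×; d: 1×; b (bound): 1×; c (bound): 1×; e (bound): 1×; a1 (bound): 1×; n1 (bound): 1×
order of uses: n, c, b, n, e, a1, n1, a, d, a
typing: well-typed at (Int → (((Str → Bool) → Str) → Bool → Str) → (Bool → Str) → Str) → Int
ordered: ✗ — a ×2, n ×2 used more than once (contraction)
linear: ✗ — a ×2, n ×2 used more than once (contraction)
affine: ✗ — a ×2, n ×2 used more than once (contraction)
relevant: ✓ — every one of a, n, d, b, c, e, a1, n1 appears
unrestricted: ✓ — well-typed at (Int → (((Str → Bool) → Str) → Bool → Str) → (Bool → Str) → Str) → Int; no restrictions here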